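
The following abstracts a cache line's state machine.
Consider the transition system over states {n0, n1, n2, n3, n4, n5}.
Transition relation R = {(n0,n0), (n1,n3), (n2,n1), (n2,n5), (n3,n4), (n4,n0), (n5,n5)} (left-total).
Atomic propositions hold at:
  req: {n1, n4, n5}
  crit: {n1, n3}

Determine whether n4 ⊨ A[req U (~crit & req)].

Sat(~crit) = {n0, n2, n4, n5}
Sat(~crit & req) = {n4, n5}
A[req U (~crit & req)]: least fixpoint, start Z0 = Sat((~crit & req)) = {n4, n5}, add states in Sat(req) with every successor in Z. Already a fixed point.
Sat(A[req U (~crit & req)]) = {n4, n5}
n4 ∈ Sat(A[req U (~crit & req)]) = {n4, n5}, so the formula holds at n4.

Yes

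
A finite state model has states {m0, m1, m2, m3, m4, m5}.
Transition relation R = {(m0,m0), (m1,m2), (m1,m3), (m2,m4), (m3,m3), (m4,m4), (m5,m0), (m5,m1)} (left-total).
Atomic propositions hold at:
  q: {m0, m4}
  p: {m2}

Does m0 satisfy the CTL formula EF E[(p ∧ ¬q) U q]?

Yes

Sat(¬q) = {m1, m2, m3, m5}
Sat(p ∧ ¬q) = {m2}
E[(p ∧ ¬q) U q]: least fixpoint, start Z0 = Sat(q) = {m0, m4}, add states in Sat(p ∧ ¬q) with some successor in Z. Z1 = {m0, m2, m4}; fixed.
Sat(E[(p ∧ ¬q) U q]) = {m0, m2, m4}
EF E[(p ∧ ¬q) U q]: least fixpoint, start Z0 = {m0, m2, m4}, add states with some successor in Z. Z1 = {m0, m1, m2, m4, m5}; fixed.
Sat(EF E[(p ∧ ¬q) U q]) = {m0, m1, m2, m4, m5}
m0 ∈ Sat(EF E[(p ∧ ¬q) U q]) = {m0, m1, m2, m4, m5}, so the formula holds at m0.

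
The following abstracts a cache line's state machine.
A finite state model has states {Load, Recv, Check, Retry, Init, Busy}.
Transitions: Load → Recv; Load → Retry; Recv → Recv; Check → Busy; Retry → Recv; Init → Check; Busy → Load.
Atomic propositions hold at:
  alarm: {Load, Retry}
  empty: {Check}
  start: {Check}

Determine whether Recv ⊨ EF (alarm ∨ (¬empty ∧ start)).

No

Sat(¬empty) = {Load, Recv, Retry, Init, Busy}
Sat(¬empty ∧ start) = ∅
Sat(alarm ∨ (¬empty ∧ start)) = {Load, Retry}
EF (alarm ∨ (¬empty ∧ start)): least fixpoint, start Z0 = {Load, Retry}, add states with some successor in Z. Z1 = {Load, Retry, Busy}; Z2 = {Load, Check, Retry, Busy}; Z3 = {Load, Check, Retry, Init, Busy}; fixed.
Sat(EF (alarm ∨ (¬empty ∧ start))) = {Load, Check, Retry, Init, Busy}
Recv ∉ Sat(EF (alarm ∨ (¬empty ∧ start))) = {Load, Check, Retry, Init, Busy}, so the formula does not hold at Recv.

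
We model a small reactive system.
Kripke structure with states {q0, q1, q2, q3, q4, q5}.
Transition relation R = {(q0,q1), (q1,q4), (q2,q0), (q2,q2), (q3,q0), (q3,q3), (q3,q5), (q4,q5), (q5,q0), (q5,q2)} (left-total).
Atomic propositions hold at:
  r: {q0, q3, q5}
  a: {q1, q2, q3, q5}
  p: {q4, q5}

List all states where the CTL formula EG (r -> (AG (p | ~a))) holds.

Sat(~a) = {q0, q4}
Sat(p | ~a) = {q0, q4, q5}
AG (p | ~a): greatest fixpoint, start Z0 = {q0, q4, q5}, keep only states in Sat with every successor in Z. Z1 = {q4}; Z2 = ∅; fixed.
Sat(AG (p | ~a)) = ∅
Sat(r -> (AG (p | ~a))) = {q1, q2, q4}
EG (r -> (AG (p | ~a))): greatest fixpoint, start Z0 = {q1, q2, q4}, keep only states in Sat with some successor in Z. Z1 = {q1, q2}; Z2 = {q2}; fixed.
Sat(EG (r -> (AG (p | ~a)))) = {q2}

{q2}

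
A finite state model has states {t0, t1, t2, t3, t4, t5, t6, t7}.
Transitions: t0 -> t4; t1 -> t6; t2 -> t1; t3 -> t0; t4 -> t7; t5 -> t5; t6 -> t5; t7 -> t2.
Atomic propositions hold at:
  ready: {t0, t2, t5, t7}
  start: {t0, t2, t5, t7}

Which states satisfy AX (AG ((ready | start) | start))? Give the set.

Sat(ready | start) = {t0, t2, t5, t7}
Sat((ready | start) | start) = {t0, t2, t5, t7}
AG ((ready | start) | start): greatest fixpoint, start Z0 = {t0, t2, t5, t7}, keep only states in Sat with every successor in Z. Z1 = {t5, t7}; Z2 = {t5}; fixed.
Sat(AG ((ready | start) | start)) = {t5}
Sat(AX (AG ((ready | start) | start))) = {s : every successor in {t5}} = {t5, t6}

{t5, t6}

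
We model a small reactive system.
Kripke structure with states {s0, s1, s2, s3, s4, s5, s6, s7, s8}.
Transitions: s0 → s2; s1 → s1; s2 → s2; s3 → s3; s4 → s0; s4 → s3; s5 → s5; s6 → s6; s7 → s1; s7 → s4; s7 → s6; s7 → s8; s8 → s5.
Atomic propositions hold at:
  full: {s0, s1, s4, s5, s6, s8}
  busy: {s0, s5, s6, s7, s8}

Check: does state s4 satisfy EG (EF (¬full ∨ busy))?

Yes

Sat(¬full) = {s2, s3, s7}
Sat(¬full ∨ busy) = {s0, s2, s3, s5, s6, s7, s8}
EF (¬full ∨ busy): least fixpoint, start Z0 = {s0, s2, s3, s5, s6, s7, s8}, add states with some successor in Z. Z1 = {s0, s2, s3, s4, s5, s6, s7, s8}; fixed.
Sat(EF (¬full ∨ busy)) = {s0, s2, s3, s4, s5, s6, s7, s8}
EG (EF (¬full ∨ busy)): greatest fixpoint, start Z0 = {s0, s2, s3, s4, s5, s6, s7, s8}, keep only states in Sat with some successor in Z. Already a fixed point.
Sat(EG (EF (¬full ∨ busy))) = {s0, s2, s3, s4, s5, s6, s7, s8}
s4 ∈ Sat(EG (EF (¬full ∨ busy))) = {s0, s2, s3, s4, s5, s6, s7, s8}, so the formula holds at s4.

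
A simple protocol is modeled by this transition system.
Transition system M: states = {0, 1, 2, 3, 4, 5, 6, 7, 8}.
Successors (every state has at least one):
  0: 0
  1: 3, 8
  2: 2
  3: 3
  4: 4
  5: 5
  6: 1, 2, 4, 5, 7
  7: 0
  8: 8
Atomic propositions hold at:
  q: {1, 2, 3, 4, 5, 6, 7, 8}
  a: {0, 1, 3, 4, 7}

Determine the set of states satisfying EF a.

EF a: least fixpoint, start Z0 = {0, 1, 3, 4, 7}, add states with some successor in Z. Z1 = {0, 1, 3, 4, 6, 7}; fixed.
Sat(EF a) = {0, 1, 3, 4, 6, 7}

{0, 1, 3, 4, 6, 7}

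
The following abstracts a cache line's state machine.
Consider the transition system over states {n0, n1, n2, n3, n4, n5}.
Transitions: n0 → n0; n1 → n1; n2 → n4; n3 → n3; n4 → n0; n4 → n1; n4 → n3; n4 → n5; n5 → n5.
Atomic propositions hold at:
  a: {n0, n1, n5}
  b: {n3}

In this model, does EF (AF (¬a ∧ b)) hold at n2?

Yes

Sat(¬a) = {n2, n3, n4}
Sat(¬a ∧ b) = {n3}
AF (¬a ∧ b): least fixpoint, start Z0 = {n3}, add states with every successor in Z. Already a fixed point.
Sat(AF (¬a ∧ b)) = {n3}
EF (AF (¬a ∧ b)): least fixpoint, start Z0 = {n3}, add states with some successor in Z. Z1 = {n3, n4}; Z2 = {n2, n3, n4}; fixed.
Sat(EF (AF (¬a ∧ b))) = {n2, n3, n4}
n2 ∈ Sat(EF (AF (¬a ∧ b))) = {n2, n3, n4}, so the formula holds at n2.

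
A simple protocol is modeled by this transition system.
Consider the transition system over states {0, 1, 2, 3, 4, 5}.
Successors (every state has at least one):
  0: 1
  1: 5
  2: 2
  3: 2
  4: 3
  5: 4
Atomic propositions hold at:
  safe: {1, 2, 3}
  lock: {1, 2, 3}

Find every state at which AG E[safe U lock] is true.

E[safe U lock]: least fixpoint, start Z0 = Sat(lock) = {1, 2, 3}, add states in Sat(safe) with some successor in Z. Already a fixed point.
Sat(E[safe U lock]) = {1, 2, 3}
AG E[safe U lock]: greatest fixpoint, start Z0 = {1, 2, 3}, keep only states in Sat with every successor in Z. Z1 = {2, 3}; fixed.
Sat(AG E[safe U lock]) = {2, 3}

{2, 3}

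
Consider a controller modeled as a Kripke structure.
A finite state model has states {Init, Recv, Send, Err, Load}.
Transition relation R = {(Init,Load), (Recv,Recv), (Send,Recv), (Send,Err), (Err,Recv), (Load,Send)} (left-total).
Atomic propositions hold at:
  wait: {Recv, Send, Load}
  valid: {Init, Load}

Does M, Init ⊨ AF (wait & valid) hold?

Sat(wait & valid) = {Load}
AF (wait & valid): least fixpoint, start Z0 = {Load}, add states with every successor in Z. Z1 = {Init, Load}; fixed.
Sat(AF (wait & valid)) = {Init, Load}
Init ∈ Sat(AF (wait & valid)) = {Init, Load}, so the formula holds at Init.

Yes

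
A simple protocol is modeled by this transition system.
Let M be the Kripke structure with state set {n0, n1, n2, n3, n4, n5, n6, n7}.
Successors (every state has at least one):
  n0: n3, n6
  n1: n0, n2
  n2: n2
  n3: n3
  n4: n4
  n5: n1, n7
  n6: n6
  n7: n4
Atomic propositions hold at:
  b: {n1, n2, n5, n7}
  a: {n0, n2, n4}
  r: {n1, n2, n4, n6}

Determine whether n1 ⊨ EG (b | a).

Sat(b | a) = {n0, n1, n2, n4, n5, n7}
EG (b | a): greatest fixpoint, start Z0 = {n0, n1, n2, n4, n5, n7}, keep only states in Sat with some successor in Z. Z1 = {n1, n2, n4, n5, n7}; fixed.
Sat(EG (b | a)) = {n1, n2, n4, n5, n7}
n1 ∈ Sat(EG (b | a)) = {n1, n2, n4, n5, n7}, so the formula holds at n1.

Yes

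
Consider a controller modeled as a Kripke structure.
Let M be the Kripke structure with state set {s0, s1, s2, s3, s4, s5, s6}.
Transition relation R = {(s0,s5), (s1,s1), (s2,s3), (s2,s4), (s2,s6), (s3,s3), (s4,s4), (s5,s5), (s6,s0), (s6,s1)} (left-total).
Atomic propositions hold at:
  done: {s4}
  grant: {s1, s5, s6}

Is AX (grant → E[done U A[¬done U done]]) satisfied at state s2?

No

Sat(¬done) = {s0, s1, s2, s3, s5, s6}
A[¬done U done]: least fixpoint, start Z0 = Sat(done) = {s4}, add states in Sat(¬done) with every successor in Z. Already a fixed point.
Sat(A[¬done U done]) = {s4}
E[done U A[¬done U done]]: least fixpoint, start Z0 = Sat(A[¬done U done]) = {s4}, add states in Sat(done) with some successor in Z. Already a fixed point.
Sat(E[done U A[¬done U done]]) = {s4}
Sat(grant → E[done U A[¬done U done]]) = {s0, s2, s3, s4}
Sat(AX (grant → E[done U A[¬done U done]])) = {s : every successor in {s0, s2, s3, s4}} = {s3, s4}
s2 ∉ Sat(AX (grant → E[done U A[¬done U done]])) = {s3, s4}, so the formula does not hold at s2.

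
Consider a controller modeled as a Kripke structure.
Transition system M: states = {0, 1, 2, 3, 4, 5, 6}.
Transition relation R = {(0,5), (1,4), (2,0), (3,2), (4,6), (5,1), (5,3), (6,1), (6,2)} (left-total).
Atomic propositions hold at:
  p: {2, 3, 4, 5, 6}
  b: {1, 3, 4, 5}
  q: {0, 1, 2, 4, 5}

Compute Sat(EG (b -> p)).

{0, 2, 3, 4, 5, 6}

Sat(b -> p) = {0, 2, 3, 4, 5, 6}
EG (b -> p): greatest fixpoint, start Z0 = {0, 2, 3, 4, 5, 6}, keep only states in Sat with some successor in Z. Already a fixed point.
Sat(EG (b -> p)) = {0, 2, 3, 4, 5, 6}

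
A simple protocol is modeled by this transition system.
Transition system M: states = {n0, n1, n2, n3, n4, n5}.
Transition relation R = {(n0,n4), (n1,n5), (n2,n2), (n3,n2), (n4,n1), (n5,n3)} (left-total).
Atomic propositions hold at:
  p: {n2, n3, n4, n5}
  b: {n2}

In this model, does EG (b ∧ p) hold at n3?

No

Sat(b ∧ p) = {n2}
EG (b ∧ p): greatest fixpoint, start Z0 = {n2}, keep only states in Sat with some successor in Z. Already a fixed point.
Sat(EG (b ∧ p)) = {n2}
n3 ∉ Sat(EG (b ∧ p)) = {n2}, so the formula does not hold at n3.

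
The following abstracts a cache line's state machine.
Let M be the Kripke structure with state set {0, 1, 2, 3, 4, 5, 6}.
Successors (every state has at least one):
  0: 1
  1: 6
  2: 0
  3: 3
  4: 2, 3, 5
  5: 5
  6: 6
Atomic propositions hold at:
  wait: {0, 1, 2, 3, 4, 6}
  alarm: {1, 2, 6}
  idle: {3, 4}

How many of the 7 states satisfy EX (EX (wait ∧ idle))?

Sat(wait ∧ idle) = {3, 4}
Sat(EX (wait ∧ idle)) = {s : some successor in {3, 4}} = {3, 4}
Sat(EX (EX (wait ∧ idle))) = {s : some successor in {3, 4}} = {3, 4}
|Sat(EX (EX (wait ∧ idle)))| = |{3, 4}| = 2.

2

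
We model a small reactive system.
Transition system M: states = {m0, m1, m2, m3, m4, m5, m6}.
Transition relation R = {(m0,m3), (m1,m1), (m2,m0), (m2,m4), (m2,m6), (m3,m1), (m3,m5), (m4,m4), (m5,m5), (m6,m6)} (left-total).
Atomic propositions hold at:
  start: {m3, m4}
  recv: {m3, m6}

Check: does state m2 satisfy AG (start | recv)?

Sat(start | recv) = {m3, m4, m6}
AG (start | recv): greatest fixpoint, start Z0 = {m3, m4, m6}, keep only states in Sat with every successor in Z. Z1 = {m4, m6}; fixed.
Sat(AG (start | recv)) = {m4, m6}
m2 ∉ Sat(AG (start | recv)) = {m4, m6}, so the formula does not hold at m2.

No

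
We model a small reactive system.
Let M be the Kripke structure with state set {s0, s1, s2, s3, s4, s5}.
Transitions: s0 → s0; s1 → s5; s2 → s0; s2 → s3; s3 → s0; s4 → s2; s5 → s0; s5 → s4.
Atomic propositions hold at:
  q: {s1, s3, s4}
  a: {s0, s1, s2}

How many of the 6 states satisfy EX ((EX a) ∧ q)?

Sat(EX a) = {s : some successor in {s0, s1, s2}} = {s0, s2, s3, s4, s5}
Sat((EX a) ∧ q) = {s3, s4}
Sat(EX ((EX a) ∧ q)) = {s : some successor in {s3, s4}} = {s2, s5}
|Sat(EX ((EX a) ∧ q))| = |{s2, s5}| = 2.

2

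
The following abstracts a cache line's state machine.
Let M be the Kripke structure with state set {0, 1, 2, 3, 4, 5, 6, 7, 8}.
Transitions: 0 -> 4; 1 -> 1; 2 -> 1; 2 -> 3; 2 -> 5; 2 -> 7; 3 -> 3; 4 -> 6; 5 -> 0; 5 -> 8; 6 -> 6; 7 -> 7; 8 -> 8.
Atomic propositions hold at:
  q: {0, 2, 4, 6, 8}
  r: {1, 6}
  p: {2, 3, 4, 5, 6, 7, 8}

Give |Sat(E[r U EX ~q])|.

Sat(~q) = {1, 3, 5, 7}
Sat(EX ~q) = {s : some successor in {1, 3, 5, 7}} = {1, 2, 3, 7}
E[r U EX ~q]: least fixpoint, start Z0 = Sat(EX ~q) = {1, 2, 3, 7}, add states in Sat(r) with some successor in Z. Already a fixed point.
Sat(E[r U EX ~q]) = {1, 2, 3, 7}
|Sat(E[r U EX ~q])| = |{1, 2, 3, 7}| = 4.

4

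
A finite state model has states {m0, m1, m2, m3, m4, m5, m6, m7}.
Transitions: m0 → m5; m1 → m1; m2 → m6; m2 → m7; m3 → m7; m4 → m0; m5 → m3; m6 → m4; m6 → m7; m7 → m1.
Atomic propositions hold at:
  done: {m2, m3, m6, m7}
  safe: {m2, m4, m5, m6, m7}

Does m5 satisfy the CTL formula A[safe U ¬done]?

Sat(¬done) = {m0, m1, m4, m5}
A[safe U ¬done]: least fixpoint, start Z0 = Sat(¬done) = {m0, m1, m4, m5}, add states in Sat(safe) with every successor in Z. Z1 = {m0, m1, m4, m5, m7}; Z2 = {m0, m1, m4, m5, m6, m7}; Z3 = {m0, m1, m2, m4, m5, m6, m7}; fixed.
Sat(A[safe U ¬done]) = {m0, m1, m2, m4, m5, m6, m7}
m5 ∈ Sat(A[safe U ¬done]) = {m0, m1, m2, m4, m5, m6, m7}, so the formula holds at m5.

Yes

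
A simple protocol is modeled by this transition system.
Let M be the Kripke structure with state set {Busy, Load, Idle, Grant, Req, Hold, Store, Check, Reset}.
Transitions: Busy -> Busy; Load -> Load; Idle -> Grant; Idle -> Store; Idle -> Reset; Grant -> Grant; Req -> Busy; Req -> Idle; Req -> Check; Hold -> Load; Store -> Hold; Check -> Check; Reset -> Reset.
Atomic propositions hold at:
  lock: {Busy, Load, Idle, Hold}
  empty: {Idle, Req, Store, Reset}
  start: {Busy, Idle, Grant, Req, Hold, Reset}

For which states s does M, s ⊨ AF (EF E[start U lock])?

{Busy, Load, Idle, Req, Hold, Store}

E[start U lock]: least fixpoint, start Z0 = Sat(lock) = {Busy, Load, Idle, Hold}, add states in Sat(start) with some successor in Z. Z1 = {Busy, Load, Idle, Req, Hold}; fixed.
Sat(E[start U lock]) = {Busy, Load, Idle, Req, Hold}
EF E[start U lock]: least fixpoint, start Z0 = {Busy, Load, Idle, Req, Hold}, add states with some successor in Z. Z1 = {Busy, Load, Idle, Req, Hold, Store}; fixed.
Sat(EF E[start U lock]) = {Busy, Load, Idle, Req, Hold, Store}
AF (EF E[start U lock]): least fixpoint, start Z0 = {Busy, Load, Idle, Req, Hold, Store}, add states with every successor in Z. Already a fixed point.
Sat(AF (EF E[start U lock])) = {Busy, Load, Idle, Req, Hold, Store}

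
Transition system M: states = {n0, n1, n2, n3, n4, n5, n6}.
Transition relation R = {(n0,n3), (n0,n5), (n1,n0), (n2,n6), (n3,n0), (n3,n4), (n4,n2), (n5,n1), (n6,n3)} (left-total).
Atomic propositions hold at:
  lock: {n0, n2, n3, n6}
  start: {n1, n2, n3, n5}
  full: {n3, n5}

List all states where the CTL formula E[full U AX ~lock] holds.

Sat(~lock) = {n1, n4, n5}
Sat(AX ~lock) = {s : every successor in {n1, n4, n5}} = {n5}
E[full U AX ~lock]: least fixpoint, start Z0 = Sat(AX ~lock) = {n5}, add states in Sat(full) with some successor in Z. Already a fixed point.
Sat(E[full U AX ~lock]) = {n5}

{n5}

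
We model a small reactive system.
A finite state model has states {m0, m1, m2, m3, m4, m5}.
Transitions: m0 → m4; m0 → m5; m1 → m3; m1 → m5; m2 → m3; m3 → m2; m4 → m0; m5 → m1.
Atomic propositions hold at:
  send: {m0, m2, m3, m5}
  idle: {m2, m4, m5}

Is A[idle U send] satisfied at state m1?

No

A[idle U send]: least fixpoint, start Z0 = Sat(send) = {m0, m2, m3, m5}, add states in Sat(idle) with every successor in Z. Z1 = {m0, m2, m3, m4, m5}; fixed.
Sat(A[idle U send]) = {m0, m2, m3, m4, m5}
m1 ∉ Sat(A[idle U send]) = {m0, m2, m3, m4, m5}, so the formula does not hold at m1.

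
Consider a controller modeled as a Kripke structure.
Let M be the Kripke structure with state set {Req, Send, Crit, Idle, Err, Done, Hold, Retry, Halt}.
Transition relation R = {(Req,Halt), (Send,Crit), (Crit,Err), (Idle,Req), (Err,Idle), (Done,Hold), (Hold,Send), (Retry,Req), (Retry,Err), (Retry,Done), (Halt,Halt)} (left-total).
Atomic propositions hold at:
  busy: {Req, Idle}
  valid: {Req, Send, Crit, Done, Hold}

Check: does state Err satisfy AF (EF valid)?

Yes

EF valid: least fixpoint, start Z0 = {Req, Send, Crit, Done, Hold}, add states with some successor in Z. Z1 = {Req, Send, Crit, Idle, Done, Hold, Retry}; Z2 = {Req, Send, Crit, Idle, Err, Done, Hold, Retry}; fixed.
Sat(EF valid) = {Req, Send, Crit, Idle, Err, Done, Hold, Retry}
AF (EF valid): least fixpoint, start Z0 = {Req, Send, Crit, Idle, Err, Done, Hold, Retry}, add states with every successor in Z. Already a fixed point.
Sat(AF (EF valid)) = {Req, Send, Crit, Idle, Err, Done, Hold, Retry}
Err ∈ Sat(AF (EF valid)) = {Req, Send, Crit, Idle, Err, Done, Hold, Retry}, so the formula holds at Err.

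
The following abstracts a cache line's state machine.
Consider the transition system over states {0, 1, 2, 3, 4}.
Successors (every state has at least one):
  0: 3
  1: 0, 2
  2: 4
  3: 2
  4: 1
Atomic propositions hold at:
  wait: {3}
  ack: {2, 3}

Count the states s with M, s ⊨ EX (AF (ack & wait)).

2

Sat(ack & wait) = {3}
AF (ack & wait): least fixpoint, start Z0 = {3}, add states with every successor in Z. Z1 = {0, 3}; fixed.
Sat(AF (ack & wait)) = {0, 3}
Sat(EX (AF (ack & wait))) = {s : some successor in {0, 3}} = {0, 1}
|Sat(EX (AF (ack & wait)))| = |{0, 1}| = 2.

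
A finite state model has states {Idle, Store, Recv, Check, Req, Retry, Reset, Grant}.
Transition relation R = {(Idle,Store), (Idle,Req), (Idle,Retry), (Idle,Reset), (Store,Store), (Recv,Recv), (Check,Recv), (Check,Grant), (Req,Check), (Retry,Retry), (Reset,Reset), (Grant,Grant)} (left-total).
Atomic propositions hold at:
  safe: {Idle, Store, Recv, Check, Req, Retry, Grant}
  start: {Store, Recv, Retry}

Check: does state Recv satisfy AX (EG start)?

Yes

EG start: greatest fixpoint, start Z0 = {Store, Recv, Retry}, keep only states in Sat with some successor in Z. Already a fixed point.
Sat(EG start) = {Store, Recv, Retry}
Sat(AX (EG start)) = {s : every successor in {Store, Recv, Retry}} = {Store, Recv, Retry}
Recv ∈ Sat(AX (EG start)) = {Store, Recv, Retry}, so the formula holds at Recv.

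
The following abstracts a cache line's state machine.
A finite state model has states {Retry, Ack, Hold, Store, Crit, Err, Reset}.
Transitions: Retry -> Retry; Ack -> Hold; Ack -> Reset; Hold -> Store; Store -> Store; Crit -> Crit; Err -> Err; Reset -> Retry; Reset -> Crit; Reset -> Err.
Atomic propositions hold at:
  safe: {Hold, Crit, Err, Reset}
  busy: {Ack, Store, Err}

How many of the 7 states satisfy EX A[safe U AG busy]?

5

AG busy: greatest fixpoint, start Z0 = {Ack, Store, Err}, keep only states in Sat with every successor in Z. Z1 = {Store, Err}; fixed.
Sat(AG busy) = {Store, Err}
A[safe U AG busy]: least fixpoint, start Z0 = Sat(AG busy) = {Store, Err}, add states in Sat(safe) with every successor in Z. Z1 = {Hold, Store, Err}; fixed.
Sat(A[safe U AG busy]) = {Hold, Store, Err}
Sat(EX A[safe U AG busy]) = {s : some successor in {Hold, Store, Err}} = {Ack, Hold, Store, Err, Reset}
|Sat(EX A[safe U AG busy])| = |{Ack, Hold, Store, Err, Reset}| = 5.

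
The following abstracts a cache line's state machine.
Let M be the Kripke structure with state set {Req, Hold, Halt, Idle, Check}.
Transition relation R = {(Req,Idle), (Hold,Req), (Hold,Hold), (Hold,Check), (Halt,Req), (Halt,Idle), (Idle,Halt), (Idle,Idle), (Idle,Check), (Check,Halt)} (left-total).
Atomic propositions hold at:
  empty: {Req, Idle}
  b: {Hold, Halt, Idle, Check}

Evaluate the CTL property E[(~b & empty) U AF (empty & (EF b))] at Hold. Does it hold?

Sat(~b) = {Req}
Sat(~b & empty) = {Req}
EF b: least fixpoint, start Z0 = {Hold, Halt, Idle, Check}, add states with some successor in Z. Z1 = {Req, Hold, Halt, Idle, Check}; fixed.
Sat(EF b) = {Req, Hold, Halt, Idle, Check}
Sat(empty & (EF b)) = {Req, Idle}
AF (empty & (EF b)): least fixpoint, start Z0 = {Req, Idle}, add states with every successor in Z. Z1 = {Req, Halt, Idle}; Z2 = {Req, Halt, Idle, Check}; fixed.
Sat(AF (empty & (EF b))) = {Req, Halt, Idle, Check}
E[(~b & empty) U AF (empty & (EF b))]: least fixpoint, start Z0 = Sat(AF (empty & (EF b))) = {Req, Halt, Idle, Check}, add states in Sat(~b & empty) with some successor in Z. Already a fixed point.
Sat(E[(~b & empty) U AF (empty & (EF b))]) = {Req, Halt, Idle, Check}
Hold ∉ Sat(E[(~b & empty) U AF (empty & (EF b))]) = {Req, Halt, Idle, Check}, so the formula does not hold at Hold.

No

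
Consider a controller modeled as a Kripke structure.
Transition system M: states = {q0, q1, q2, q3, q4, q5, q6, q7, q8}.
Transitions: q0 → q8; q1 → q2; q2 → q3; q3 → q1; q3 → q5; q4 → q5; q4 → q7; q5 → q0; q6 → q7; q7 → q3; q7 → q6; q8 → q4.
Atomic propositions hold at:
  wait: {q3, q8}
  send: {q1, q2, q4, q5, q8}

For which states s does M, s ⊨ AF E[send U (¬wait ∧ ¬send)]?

Sat(¬wait) = {q0, q1, q2, q4, q5, q6, q7}
Sat(¬send) = {q0, q3, q6, q7}
Sat(¬wait ∧ ¬send) = {q0, q6, q7}
E[send U (¬wait ∧ ¬send)]: least fixpoint, start Z0 = Sat((¬wait ∧ ¬send)) = {q0, q6, q7}, add states in Sat(send) with some successor in Z. Z1 = {q0, q4, q5, q6, q7}; Z2 = {q0, q4, q5, q6, q7, q8}; fixed.
Sat(E[send U (¬wait ∧ ¬send)]) = {q0, q4, q5, q6, q7, q8}
AF E[send U (¬wait ∧ ¬send)]: least fixpoint, start Z0 = {q0, q4, q5, q6, q7, q8}, add states with every successor in Z. Already a fixed point.
Sat(AF E[send U (¬wait ∧ ¬send)]) = {q0, q4, q5, q6, q7, q8}

{q0, q4, q5, q6, q7, q8}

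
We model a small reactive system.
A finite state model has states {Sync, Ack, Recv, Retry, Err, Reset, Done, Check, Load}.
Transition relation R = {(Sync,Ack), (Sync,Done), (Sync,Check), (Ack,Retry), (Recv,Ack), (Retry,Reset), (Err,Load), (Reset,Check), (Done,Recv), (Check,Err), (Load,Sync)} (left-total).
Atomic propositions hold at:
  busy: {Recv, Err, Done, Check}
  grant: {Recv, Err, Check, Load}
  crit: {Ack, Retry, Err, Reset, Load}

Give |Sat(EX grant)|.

5

Sat(EX grant) = {s : some successor in {Recv, Err, Check, Load}} = {Sync, Err, Reset, Done, Check}
|Sat(EX grant)| = |{Sync, Err, Reset, Done, Check}| = 5.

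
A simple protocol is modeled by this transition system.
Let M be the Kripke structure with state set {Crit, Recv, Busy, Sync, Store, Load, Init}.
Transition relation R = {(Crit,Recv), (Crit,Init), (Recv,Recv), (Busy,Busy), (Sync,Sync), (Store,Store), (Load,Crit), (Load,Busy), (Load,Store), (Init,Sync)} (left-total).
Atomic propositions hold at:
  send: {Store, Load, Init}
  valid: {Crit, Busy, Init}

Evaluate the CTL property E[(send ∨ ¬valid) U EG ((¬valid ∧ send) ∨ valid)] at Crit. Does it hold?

No

Sat(¬valid) = {Recv, Sync, Store, Load}
Sat(send ∨ ¬valid) = {Recv, Sync, Store, Load, Init}
Sat(¬valid ∧ send) = {Store, Load}
Sat((¬valid ∧ send) ∨ valid) = {Crit, Busy, Store, Load, Init}
EG ((¬valid ∧ send) ∨ valid): greatest fixpoint, start Z0 = {Crit, Busy, Store, Load, Init}, keep only states in Sat with some successor in Z. Z1 = {Crit, Busy, Store, Load}; Z2 = {Busy, Store, Load}; fixed.
Sat(EG ((¬valid ∧ send) ∨ valid)) = {Busy, Store, Load}
E[(send ∨ ¬valid) U EG ((¬valid ∧ send) ∨ valid)]: least fixpoint, start Z0 = Sat(EG ((¬valid ∧ send) ∨ valid)) = {Busy, Store, Load}, add states in Sat(send ∨ ¬valid) with some successor in Z. Already a fixed point.
Sat(E[(send ∨ ¬valid) U EG ((¬valid ∧ send) ∨ valid)]) = {Busy, Store, Load}
Crit ∉ Sat(E[(send ∨ ¬valid) U EG ((¬valid ∧ send) ∨ valid)]) = {Busy, Store, Load}, so the formula does not hold at Crit.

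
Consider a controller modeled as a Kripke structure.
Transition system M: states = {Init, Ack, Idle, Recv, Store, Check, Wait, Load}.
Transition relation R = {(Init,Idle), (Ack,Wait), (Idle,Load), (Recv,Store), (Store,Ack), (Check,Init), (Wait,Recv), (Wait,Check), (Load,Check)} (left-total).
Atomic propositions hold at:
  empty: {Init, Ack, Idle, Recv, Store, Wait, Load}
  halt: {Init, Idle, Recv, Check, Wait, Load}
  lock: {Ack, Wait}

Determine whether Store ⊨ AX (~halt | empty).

Yes

Sat(~halt) = {Ack, Store}
Sat(~halt | empty) = {Init, Ack, Idle, Recv, Store, Wait, Load}
Sat(AX (~halt | empty)) = {s : every successor in {Init, Ack, Idle, Recv, Store, Wait, Load}} = {Init, Ack, Idle, Recv, Store, Check}
Store ∈ Sat(AX (~halt | empty)) = {Init, Ack, Idle, Recv, Store, Check}, so the formula holds at Store.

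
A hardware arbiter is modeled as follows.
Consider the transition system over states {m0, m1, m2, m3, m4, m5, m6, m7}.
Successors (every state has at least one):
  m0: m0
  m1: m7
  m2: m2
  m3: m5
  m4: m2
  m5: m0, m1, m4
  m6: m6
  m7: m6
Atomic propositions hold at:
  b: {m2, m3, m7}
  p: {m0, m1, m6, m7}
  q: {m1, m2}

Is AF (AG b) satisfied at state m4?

AG b: greatest fixpoint, start Z0 = {m2, m3, m7}, keep only states in Sat with every successor in Z. Z1 = {m2}; fixed.
Sat(AG b) = {m2}
AF (AG b): least fixpoint, start Z0 = {m2}, add states with every successor in Z. Z1 = {m2, m4}; fixed.
Sat(AF (AG b)) = {m2, m4}
m4 ∈ Sat(AF (AG b)) = {m2, m4}, so the formula holds at m4.

Yes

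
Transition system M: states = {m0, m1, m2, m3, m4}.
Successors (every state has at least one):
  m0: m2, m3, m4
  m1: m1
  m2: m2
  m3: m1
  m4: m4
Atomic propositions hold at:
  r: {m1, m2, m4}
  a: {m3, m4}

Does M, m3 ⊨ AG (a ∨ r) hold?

Sat(a ∨ r) = {m1, m2, m3, m4}
AG (a ∨ r): greatest fixpoint, start Z0 = {m1, m2, m3, m4}, keep only states in Sat with every successor in Z. Already a fixed point.
Sat(AG (a ∨ r)) = {m1, m2, m3, m4}
m3 ∈ Sat(AG (a ∨ r)) = {m1, m2, m3, m4}, so the formula holds at m3.

Yes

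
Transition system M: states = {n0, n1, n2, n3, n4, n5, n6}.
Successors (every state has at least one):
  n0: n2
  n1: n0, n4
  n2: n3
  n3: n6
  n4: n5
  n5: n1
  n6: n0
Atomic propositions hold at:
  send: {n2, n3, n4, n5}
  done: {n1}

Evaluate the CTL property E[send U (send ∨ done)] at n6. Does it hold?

Sat(send ∨ done) = {n1, n2, n3, n4, n5}
E[send U (send ∨ done)]: least fixpoint, start Z0 = Sat((send ∨ done)) = {n1, n2, n3, n4, n5}, add states in Sat(send) with some successor in Z. Already a fixed point.
Sat(E[send U (send ∨ done)]) = {n1, n2, n3, n4, n5}
n6 ∉ Sat(E[send U (send ∨ done)]) = {n1, n2, n3, n4, n5}, so the formula does not hold at n6.

No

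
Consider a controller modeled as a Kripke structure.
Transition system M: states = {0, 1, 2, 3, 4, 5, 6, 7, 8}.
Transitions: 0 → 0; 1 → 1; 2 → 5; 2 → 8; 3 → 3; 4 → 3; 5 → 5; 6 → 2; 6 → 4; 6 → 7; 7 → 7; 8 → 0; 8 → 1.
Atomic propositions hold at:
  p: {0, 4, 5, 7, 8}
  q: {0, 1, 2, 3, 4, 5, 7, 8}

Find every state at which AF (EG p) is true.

{0, 2, 5, 7, 8}

EG p: greatest fixpoint, start Z0 = {0, 4, 5, 7, 8}, keep only states in Sat with some successor in Z. Z1 = {0, 5, 7, 8}; fixed.
Sat(EG p) = {0, 5, 7, 8}
AF (EG p): least fixpoint, start Z0 = {0, 5, 7, 8}, add states with every successor in Z. Z1 = {0, 2, 5, 7, 8}; fixed.
Sat(AF (EG p)) = {0, 2, 5, 7, 8}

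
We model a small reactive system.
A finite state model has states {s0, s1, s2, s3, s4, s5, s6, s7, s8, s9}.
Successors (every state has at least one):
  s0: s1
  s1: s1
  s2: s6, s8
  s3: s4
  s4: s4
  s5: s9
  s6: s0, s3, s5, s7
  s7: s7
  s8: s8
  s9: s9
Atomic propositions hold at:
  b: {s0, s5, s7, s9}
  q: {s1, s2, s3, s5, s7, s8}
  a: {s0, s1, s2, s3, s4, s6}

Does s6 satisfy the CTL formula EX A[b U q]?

A[b U q]: least fixpoint, start Z0 = Sat(q) = {s1, s2, s3, s5, s7, s8}, add states in Sat(b) with every successor in Z. Z1 = {s0, s1, s2, s3, s5, s7, s8}; fixed.
Sat(A[b U q]) = {s0, s1, s2, s3, s5, s7, s8}
Sat(EX A[b U q]) = {s : some successor in {s0, s1, s2, s3, s5, s7, s8}} = {s0, s1, s2, s6, s7, s8}
s6 ∈ Sat(EX A[b U q]) = {s0, s1, s2, s6, s7, s8}, so the formula holds at s6.

Yes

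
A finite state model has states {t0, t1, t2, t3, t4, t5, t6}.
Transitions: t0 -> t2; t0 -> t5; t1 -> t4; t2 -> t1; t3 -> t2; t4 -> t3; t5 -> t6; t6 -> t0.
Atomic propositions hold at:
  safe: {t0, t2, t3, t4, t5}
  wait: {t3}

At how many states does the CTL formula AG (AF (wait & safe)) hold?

4

Sat(wait & safe) = {t3}
AF (wait & safe): least fixpoint, start Z0 = {t3}, add states with every successor in Z. Z1 = {t3, t4}; Z2 = {t1, t3, t4}; Z3 = {t1, t2, t3, t4}; fixed.
Sat(AF (wait & safe)) = {t1, t2, t3, t4}
AG (AF (wait & safe)): greatest fixpoint, start Z0 = {t1, t2, t3, t4}, keep only states in Sat with every successor in Z. Already a fixed point.
Sat(AG (AF (wait & safe))) = {t1, t2, t3, t4}
|Sat(AG (AF (wait & safe)))| = |{t1, t2, t3, t4}| = 4.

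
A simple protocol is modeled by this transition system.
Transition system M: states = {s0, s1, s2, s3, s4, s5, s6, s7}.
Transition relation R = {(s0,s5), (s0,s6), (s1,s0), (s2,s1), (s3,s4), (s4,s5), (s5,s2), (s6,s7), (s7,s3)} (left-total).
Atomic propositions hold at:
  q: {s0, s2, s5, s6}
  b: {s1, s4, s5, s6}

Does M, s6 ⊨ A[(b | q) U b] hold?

Sat(b | q) = {s0, s1, s2, s4, s5, s6}
A[(b | q) U b]: least fixpoint, start Z0 = Sat(b) = {s1, s4, s5, s6}, add states in Sat(b | q) with every successor in Z. Z1 = {s0, s1, s2, s4, s5, s6}; fixed.
Sat(A[(b | q) U b]) = {s0, s1, s2, s4, s5, s6}
s6 ∈ Sat(A[(b | q) U b]) = {s0, s1, s2, s4, s5, s6}, so the formula holds at s6.

Yes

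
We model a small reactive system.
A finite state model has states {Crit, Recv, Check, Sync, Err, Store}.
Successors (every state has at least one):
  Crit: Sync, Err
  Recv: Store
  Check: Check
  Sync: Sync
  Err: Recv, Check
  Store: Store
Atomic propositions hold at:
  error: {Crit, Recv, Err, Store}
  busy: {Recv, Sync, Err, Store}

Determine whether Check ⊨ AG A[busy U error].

A[busy U error]: least fixpoint, start Z0 = Sat(error) = {Crit, Recv, Err, Store}, add states in Sat(busy) with every successor in Z. Already a fixed point.
Sat(A[busy U error]) = {Crit, Recv, Err, Store}
AG A[busy U error]: greatest fixpoint, start Z0 = {Crit, Recv, Err, Store}, keep only states in Sat with every successor in Z. Z1 = {Recv, Store}; fixed.
Sat(AG A[busy U error]) = {Recv, Store}
Check ∉ Sat(AG A[busy U error]) = {Recv, Store}, so the formula does not hold at Check.

No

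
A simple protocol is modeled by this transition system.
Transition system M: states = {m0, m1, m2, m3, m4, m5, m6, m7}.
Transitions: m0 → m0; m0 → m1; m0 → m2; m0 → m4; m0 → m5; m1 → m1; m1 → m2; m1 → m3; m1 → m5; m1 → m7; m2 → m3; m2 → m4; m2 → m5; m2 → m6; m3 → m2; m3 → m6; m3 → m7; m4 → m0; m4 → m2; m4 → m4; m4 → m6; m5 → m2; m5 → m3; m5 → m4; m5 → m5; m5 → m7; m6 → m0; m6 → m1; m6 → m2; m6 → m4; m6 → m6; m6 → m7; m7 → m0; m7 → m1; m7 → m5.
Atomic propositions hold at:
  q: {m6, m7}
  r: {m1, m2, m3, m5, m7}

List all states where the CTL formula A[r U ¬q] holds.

{m0, m1, m2, m3, m4, m5, m7}

Sat(¬q) = {m0, m1, m2, m3, m4, m5}
A[r U ¬q]: least fixpoint, start Z0 = Sat(¬q) = {m0, m1, m2, m3, m4, m5}, add states in Sat(r) with every successor in Z. Z1 = {m0, m1, m2, m3, m4, m5, m7}; fixed.
Sat(A[r U ¬q]) = {m0, m1, m2, m3, m4, m5, m7}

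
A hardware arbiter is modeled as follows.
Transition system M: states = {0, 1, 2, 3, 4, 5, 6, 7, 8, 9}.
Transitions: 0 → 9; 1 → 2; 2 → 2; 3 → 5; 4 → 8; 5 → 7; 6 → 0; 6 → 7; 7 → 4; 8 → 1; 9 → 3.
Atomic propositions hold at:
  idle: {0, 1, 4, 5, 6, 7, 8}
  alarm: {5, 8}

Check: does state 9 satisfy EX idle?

No

Sat(EX idle) = {s : some successor in {0, 1, 4, 5, 6, 7, 8}} = {3, 4, 5, 6, 7, 8}
9 ∉ Sat(EX idle) = {3, 4, 5, 6, 7, 8}, so the formula does not hold at 9.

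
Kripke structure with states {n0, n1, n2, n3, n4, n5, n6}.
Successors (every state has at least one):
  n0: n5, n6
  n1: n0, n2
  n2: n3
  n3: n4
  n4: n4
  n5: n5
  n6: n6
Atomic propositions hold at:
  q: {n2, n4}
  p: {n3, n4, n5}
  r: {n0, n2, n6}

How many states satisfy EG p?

EG p: greatest fixpoint, start Z0 = {n3, n4, n5}, keep only states in Sat with some successor in Z. Already a fixed point.
Sat(EG p) = {n3, n4, n5}
|Sat(EG p)| = |{n3, n4, n5}| = 3.

3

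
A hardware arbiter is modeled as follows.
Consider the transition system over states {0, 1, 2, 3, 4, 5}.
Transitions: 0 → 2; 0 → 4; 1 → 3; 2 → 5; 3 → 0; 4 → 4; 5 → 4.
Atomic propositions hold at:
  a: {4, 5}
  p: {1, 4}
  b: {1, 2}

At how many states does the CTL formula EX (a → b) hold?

3

Sat(a → b) = {0, 1, 2, 3}
Sat(EX (a → b)) = {s : some successor in {0, 1, 2, 3}} = {0, 1, 3}
|Sat(EX (a → b))| = |{0, 1, 3}| = 3.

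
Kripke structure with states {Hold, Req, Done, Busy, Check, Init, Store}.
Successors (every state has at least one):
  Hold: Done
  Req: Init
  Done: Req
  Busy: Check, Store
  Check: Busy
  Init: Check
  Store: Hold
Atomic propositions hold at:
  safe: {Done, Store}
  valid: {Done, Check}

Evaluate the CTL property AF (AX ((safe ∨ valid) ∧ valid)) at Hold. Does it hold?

Yes

Sat(safe ∨ valid) = {Done, Check, Store}
Sat((safe ∨ valid) ∧ valid) = {Done, Check}
Sat(AX ((safe ∨ valid) ∧ valid)) = {s : every successor in {Done, Check}} = {Hold, Init}
AF (AX ((safe ∨ valid) ∧ valid)): least fixpoint, start Z0 = {Hold, Init}, add states with every successor in Z. Z1 = {Hold, Req, Init, Store}; Z2 = {Hold, Req, Done, Init, Store}; fixed.
Sat(AF (AX ((safe ∨ valid) ∧ valid))) = {Hold, Req, Done, Init, Store}
Hold ∈ Sat(AF (AX ((safe ∨ valid) ∧ valid))) = {Hold, Req, Done, Init, Store}, so the formula holds at Hold.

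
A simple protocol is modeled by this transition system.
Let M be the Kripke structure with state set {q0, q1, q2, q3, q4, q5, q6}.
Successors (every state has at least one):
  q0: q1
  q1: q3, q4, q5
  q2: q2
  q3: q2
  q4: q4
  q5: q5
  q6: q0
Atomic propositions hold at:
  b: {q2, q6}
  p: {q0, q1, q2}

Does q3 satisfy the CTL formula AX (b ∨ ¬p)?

Yes

Sat(¬p) = {q3, q4, q5, q6}
Sat(b ∨ ¬p) = {q2, q3, q4, q5, q6}
Sat(AX (b ∨ ¬p)) = {s : every successor in {q2, q3, q4, q5, q6}} = {q1, q2, q3, q4, q5}
q3 ∈ Sat(AX (b ∨ ¬p)) = {q1, q2, q3, q4, q5}, so the formula holds at q3.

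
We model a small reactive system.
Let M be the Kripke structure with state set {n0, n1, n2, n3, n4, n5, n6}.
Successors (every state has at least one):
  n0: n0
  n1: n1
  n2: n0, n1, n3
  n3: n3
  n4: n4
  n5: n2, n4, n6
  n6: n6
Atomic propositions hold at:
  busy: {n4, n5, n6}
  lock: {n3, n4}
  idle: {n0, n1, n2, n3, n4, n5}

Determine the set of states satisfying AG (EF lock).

EF lock: least fixpoint, start Z0 = {n3, n4}, add states with some successor in Z. Z1 = {n2, n3, n4, n5}; fixed.
Sat(EF lock) = {n2, n3, n4, n5}
AG (EF lock): greatest fixpoint, start Z0 = {n2, n3, n4, n5}, keep only states in Sat with every successor in Z. Z1 = {n3, n4}; fixed.
Sat(AG (EF lock)) = {n3, n4}

{n3, n4}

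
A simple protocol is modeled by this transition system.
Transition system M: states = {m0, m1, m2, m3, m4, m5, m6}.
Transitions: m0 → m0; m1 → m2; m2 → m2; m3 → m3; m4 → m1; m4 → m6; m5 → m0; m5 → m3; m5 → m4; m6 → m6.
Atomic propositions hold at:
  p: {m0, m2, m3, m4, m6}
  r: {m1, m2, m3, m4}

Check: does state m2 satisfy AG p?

AG p: greatest fixpoint, start Z0 = {m0, m2, m3, m4, m6}, keep only states in Sat with every successor in Z. Z1 = {m0, m2, m3, m6}; fixed.
Sat(AG p) = {m0, m2, m3, m6}
m2 ∈ Sat(AG p) = {m0, m2, m3, m6}, so the formula holds at m2.

Yes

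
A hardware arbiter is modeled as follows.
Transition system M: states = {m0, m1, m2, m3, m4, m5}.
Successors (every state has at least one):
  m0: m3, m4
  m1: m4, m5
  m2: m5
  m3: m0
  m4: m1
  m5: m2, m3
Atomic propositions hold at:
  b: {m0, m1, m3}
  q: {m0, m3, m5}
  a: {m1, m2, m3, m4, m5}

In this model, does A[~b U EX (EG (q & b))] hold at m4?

Sat(~b) = {m2, m4, m5}
Sat(q & b) = {m0, m3}
EG (q & b): greatest fixpoint, start Z0 = {m0, m3}, keep only states in Sat with some successor in Z. Already a fixed point.
Sat(EG (q & b)) = {m0, m3}
Sat(EX (EG (q & b))) = {s : some successor in {m0, m3}} = {m0, m3, m5}
A[~b U EX (EG (q & b))]: least fixpoint, start Z0 = Sat(EX (EG (q & b))) = {m0, m3, m5}, add states in Sat(~b) with every successor in Z. Z1 = {m0, m2, m3, m5}; fixed.
Sat(A[~b U EX (EG (q & b))]) = {m0, m2, m3, m5}
m4 ∉ Sat(A[~b U EX (EG (q & b))]) = {m0, m2, m3, m5}, so the formula does not hold at m4.

No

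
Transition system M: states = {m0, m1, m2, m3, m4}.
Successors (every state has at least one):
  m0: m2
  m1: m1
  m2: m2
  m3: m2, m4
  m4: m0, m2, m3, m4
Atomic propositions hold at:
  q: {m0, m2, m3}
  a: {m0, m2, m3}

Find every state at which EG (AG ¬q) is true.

Sat(¬q) = {m1, m4}
AG ¬q: greatest fixpoint, start Z0 = {m1, m4}, keep only states in Sat with every successor in Z. Z1 = {m1}; fixed.
Sat(AG ¬q) = {m1}
EG (AG ¬q): greatest fixpoint, start Z0 = {m1}, keep only states in Sat with some successor in Z. Already a fixed point.
Sat(EG (AG ¬q)) = {m1}

{m1}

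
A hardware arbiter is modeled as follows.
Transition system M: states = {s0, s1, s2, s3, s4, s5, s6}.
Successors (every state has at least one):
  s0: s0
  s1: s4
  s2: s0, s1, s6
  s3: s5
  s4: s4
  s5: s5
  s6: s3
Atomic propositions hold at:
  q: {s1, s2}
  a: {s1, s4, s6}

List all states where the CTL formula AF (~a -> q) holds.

Sat(~a) = {s0, s2, s3, s5}
Sat(~a -> q) = {s1, s2, s4, s6}
AF (~a -> q): least fixpoint, start Z0 = {s1, s2, s4, s6}, add states with every successor in Z. Already a fixed point.
Sat(AF (~a -> q)) = {s1, s2, s4, s6}

{s1, s2, s4, s6}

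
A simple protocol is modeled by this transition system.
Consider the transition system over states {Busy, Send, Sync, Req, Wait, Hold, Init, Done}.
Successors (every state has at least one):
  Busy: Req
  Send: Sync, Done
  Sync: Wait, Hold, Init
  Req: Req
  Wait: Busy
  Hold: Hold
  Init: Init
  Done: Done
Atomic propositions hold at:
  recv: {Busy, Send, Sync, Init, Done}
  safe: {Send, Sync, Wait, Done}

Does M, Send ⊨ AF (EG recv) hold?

Yes

EG recv: greatest fixpoint, start Z0 = {Busy, Send, Sync, Init, Done}, keep only states in Sat with some successor in Z. Z1 = {Send, Sync, Init, Done}; fixed.
Sat(EG recv) = {Send, Sync, Init, Done}
AF (EG recv): least fixpoint, start Z0 = {Send, Sync, Init, Done}, add states with every successor in Z. Already a fixed point.
Sat(AF (EG recv)) = {Send, Sync, Init, Done}
Send ∈ Sat(AF (EG recv)) = {Send, Sync, Init, Done}, so the formula holds at Send.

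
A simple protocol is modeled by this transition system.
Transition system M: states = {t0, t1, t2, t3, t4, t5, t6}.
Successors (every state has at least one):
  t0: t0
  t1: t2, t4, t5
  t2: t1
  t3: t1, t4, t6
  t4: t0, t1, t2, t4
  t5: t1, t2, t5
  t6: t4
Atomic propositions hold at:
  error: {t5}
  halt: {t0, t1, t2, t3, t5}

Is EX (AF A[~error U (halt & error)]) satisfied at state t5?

Yes

Sat(~error) = {t0, t1, t2, t3, t4, t6}
Sat(halt & error) = {t5}
A[~error U (halt & error)]: least fixpoint, start Z0 = Sat((halt & error)) = {t5}, add states in Sat(~error) with every successor in Z. Already a fixed point.
Sat(A[~error U (halt & error)]) = {t5}
AF A[~error U (halt & error)]: least fixpoint, start Z0 = {t5}, add states with every successor in Z. Already a fixed point.
Sat(AF A[~error U (halt & error)]) = {t5}
Sat(EX (AF A[~error U (halt & error)])) = {s : some successor in {t5}} = {t1, t5}
t5 ∈ Sat(EX (AF A[~error U (halt & error)])) = {t1, t5}, so the formula holds at t5.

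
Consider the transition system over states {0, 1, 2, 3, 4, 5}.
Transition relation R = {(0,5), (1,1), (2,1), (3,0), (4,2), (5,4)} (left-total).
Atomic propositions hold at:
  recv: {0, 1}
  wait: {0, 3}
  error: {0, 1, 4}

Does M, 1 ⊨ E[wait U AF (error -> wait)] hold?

Sat(error -> wait) = {0, 2, 3, 5}
AF (error -> wait): least fixpoint, start Z0 = {0, 2, 3, 5}, add states with every successor in Z. Z1 = {0, 2, 3, 4, 5}; fixed.
Sat(AF (error -> wait)) = {0, 2, 3, 4, 5}
E[wait U AF (error -> wait)]: least fixpoint, start Z0 = Sat(AF (error -> wait)) = {0, 2, 3, 4, 5}, add states in Sat(wait) with some successor in Z. Already a fixed point.
Sat(E[wait U AF (error -> wait)]) = {0, 2, 3, 4, 5}
1 ∉ Sat(E[wait U AF (error -> wait)]) = {0, 2, 3, 4, 5}, so the formula does not hold at 1.

No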